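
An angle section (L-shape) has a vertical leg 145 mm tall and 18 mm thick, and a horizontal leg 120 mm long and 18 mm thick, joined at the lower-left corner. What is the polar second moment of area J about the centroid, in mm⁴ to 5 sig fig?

Break the section into simple shapes (no overlaps), measuring from the bottom-left corner of the bounding box.
Vertical leg: 18 × 145, A = 2 610 mm², y = 72.5 mm, Ī = 4 572 938 mm⁴.
Horizontal leg (remainder): 102 × 18, A = 1 836 mm², y = 9 mm, Ī = 49 572 mm⁴.
Centroid: ȳ = ΣA·y / ΣA = 46.27733 mm.
Transfer each piece to the centroidal x-axis using Ī + A·d² with d = y − 46.27733:
  vertical leg: d = 26.22267 mm → contributes +6 367 648 mm⁴
  horizontal leg (remainder): d = -37.27733 mm → contributes +2 600 876 mm⁴
Total I = 8 968 524 mm⁴.
For the y-axis: x̄ = 33.77733 mm.
Repeating about the centroidal y-axis gives I_y = 5 542 412 mm⁴.
Polar second moment: J = I_x + I_y = 14 510 936 mm⁴.

J ≈ 1.4511 × 10⁷ mm⁴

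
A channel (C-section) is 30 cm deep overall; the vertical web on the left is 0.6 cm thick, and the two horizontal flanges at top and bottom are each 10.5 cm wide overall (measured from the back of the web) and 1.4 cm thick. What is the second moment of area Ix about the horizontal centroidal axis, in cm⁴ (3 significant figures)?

Ix ≈ 7020 cm⁴

Decompose the section into non-overlapping parts with the origin at the bottom-left of its bounding rectangle.
Web: 0.6 × 30, A = 18 cm², y = 15 cm, Ī = 1 350 cm⁴.
Top flange (beyond web): 9.9 × 1.4, A = 13.86 cm², y = 29.3 cm, Ī = 2.2638 cm⁴.
Bottom flange (beyond web): 9.9 × 1.4, A = 13.86 cm², y = 0.7 cm, Ī = 2.2638 cm⁴.
By symmetry the centroid is at mid-height, ȳ = 15 cm.
Transfer each piece to the horizontal centroidal axis using Ī + A·d² with d = y − 15:
  web: d = 0 cm → contributes +1 350 cm⁴
  top flange (beyond web): d = 14.3 cm → contributes +2836.5 cm⁴
  bottom flange (beyond web): d = -14.3 cm → contributes +2836.5 cm⁴
Total I = 7 023 cm⁴.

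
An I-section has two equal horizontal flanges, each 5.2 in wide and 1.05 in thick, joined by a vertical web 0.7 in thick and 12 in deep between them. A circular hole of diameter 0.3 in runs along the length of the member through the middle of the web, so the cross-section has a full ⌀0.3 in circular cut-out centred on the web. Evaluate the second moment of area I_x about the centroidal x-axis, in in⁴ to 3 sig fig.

I_x ≈ 567 in⁴

Treat the section as a set of non-overlapping primitives; coordinates are from the bounding-box lower-left.
Bottom flange: 5.2 × 1.05, A = 5.46 in², y = 0.525 in, Ī = 0.50164 in⁴.
Web: 0.7 × 12, A = 8.4 in², y = 7.05 in, Ī = 100.8 in⁴.
Top flange: 5.2 × 1.05, A = 5.46 in², y = 13.575 in, Ī = 0.50164 in⁴.
Hole (subtracted): ⌀0.3, A = 0.070686 in², y = 7.05 in, Ī = 0.00039761 in⁴.
By symmetry the centroid is at mid-height, ȳ = 7.05 in.
Transfer each piece to the centroidal x-axis using Ī + A·d² with d = y − 7.05:
  bottom flange: d = -6.525 in → contributes +232.96 in⁴
  web: d = 0 in → contributes +100.8 in⁴
  top flange: d = 6.525 in → contributes +232.96 in⁴
  hole: d = 0 in → contributes −0.00039761 in⁴
Total I = 566.73 in⁴.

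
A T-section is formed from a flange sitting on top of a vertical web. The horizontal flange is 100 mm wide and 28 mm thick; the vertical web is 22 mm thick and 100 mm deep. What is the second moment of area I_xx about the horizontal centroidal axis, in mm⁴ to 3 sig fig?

Decompose the section into non-overlapping parts with the origin at the bottom-left of its bounding rectangle.
Flange: 100 × 28, A = 2 800 mm², y = 114 mm, Ī = 182 933 mm⁴.
Web: 22 × 100, A = 2 200 mm², y = 50 mm, Ī = 1 833 333 mm⁴.
Centroid: ȳ = ΣA·y / ΣA = 85.84 mm.
Transfer each piece to the horizontal centroidal axis using Ī + A·d² with d = y − 85.84:
  flange: d = 28.16 mm → contributes +2 403 293 mm⁴
  web: d = -35.84 mm → contributes +4 659 246 mm⁴
Total I = 7 062 539 mm⁴.

I_xx ≈ 7.06 × 10⁶ mm⁴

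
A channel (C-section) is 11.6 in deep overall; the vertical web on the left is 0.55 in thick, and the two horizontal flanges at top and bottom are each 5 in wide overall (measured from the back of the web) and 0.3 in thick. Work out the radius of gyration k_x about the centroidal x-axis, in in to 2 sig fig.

Split into non-overlapping primitives; take the origin at the lower-left of the bounding box.
Web: 0.55 × 11.6, A = 6.38 in², y = 5.8 in, Ī = 71.54 in⁴.
Top flange (beyond web): 4.45 × 0.3, A = 1.335 in², y = 11.45 in, Ī = 0.01001 in⁴.
Bottom flange (beyond web): 4.45 × 0.3, A = 1.335 in², y = 0.15 in, Ī = 0.01001 in⁴.
By symmetry the centroid is at mid-height, ȳ = 5.8 in.
Transfer each piece to the centroidal x-axis using Ī + A·d² with d = y − 5.8:
  web: d = 0 in → contributes +71.54 in⁴
  top flange (beyond web): d = 5.65 in → contributes +42.63 in⁴
  bottom flange (beyond web): d = -5.65 in → contributes +42.63 in⁴
Total I = 156.8 in⁴.
Radius of gyration: k = √(I/A) = √(156.8 / 9.05) = 4.162 in.

k_x ≈ 4.2 in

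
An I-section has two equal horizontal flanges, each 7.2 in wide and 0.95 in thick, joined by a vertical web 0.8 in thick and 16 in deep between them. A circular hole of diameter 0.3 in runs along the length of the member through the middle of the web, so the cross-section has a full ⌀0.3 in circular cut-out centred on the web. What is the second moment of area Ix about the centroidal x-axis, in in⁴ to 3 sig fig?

Treat the section as a set of non-overlapping primitives; coordinates are from the bounding-box lower-left.
Bottom flange: 7.2 × 0.95, A = 6.84 in², y = 0.475 in, Ī = 0.51443 in⁴.
Web: 0.8 × 16, A = 12.8 in², y = 8.95 in, Ī = 273.07 in⁴.
Top flange: 7.2 × 0.95, A = 6.84 in², y = 17.425 in, Ī = 0.51443 in⁴.
Hole (subtracted): ⌀0.3, A = 0.070686 in², y = 8.95 in, Ī = 0.00039761 in⁴.
By symmetry the centroid is at mid-height, ȳ = 8.95 in.
Transfer each piece to the centroidal x-axis using Ī + A·d² with d = y − 8.95:
  bottom flange: d = -8.475 in → contributes +491.8 in⁴
  web: d = 0 in → contributes +273.07 in⁴
  top flange: d = 8.475 in → contributes +491.8 in⁴
  hole: d = 0 in → contributes −0.00039761 in⁴
Total I = 1256.7 in⁴.

Ix ≈ 1260 in⁴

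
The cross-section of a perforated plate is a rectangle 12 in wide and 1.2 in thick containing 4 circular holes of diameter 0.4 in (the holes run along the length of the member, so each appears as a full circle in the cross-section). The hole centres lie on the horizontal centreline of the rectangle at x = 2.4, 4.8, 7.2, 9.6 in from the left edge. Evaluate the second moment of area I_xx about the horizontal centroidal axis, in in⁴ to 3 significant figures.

Treat the section as a set of non-overlapping primitives; coordinates are from the bounding-box lower-left.
Plate: 12 × 1.2, A = 14.4 in², y = 0.6 in, Ī = 1.728 in⁴.
Hole 1 (subtracted): ⌀0.4, A = 0.12566 in², y = 0.6 in, Ī = 0.0012566 in⁴.
Hole 2 (subtracted): ⌀0.4, A = 0.12566 in², y = 0.6 in, Ī = 0.0012566 in⁴.
Hole 3 (subtracted): ⌀0.4, A = 0.12566 in², y = 0.6 in, Ī = 0.0012566 in⁴.
Hole 4 (subtracted): ⌀0.4, A = 0.12566 in², y = 0.6 in, Ī = 0.0012566 in⁴.
By symmetry the centroid is at mid-height, ȳ = 0.6 in.
All pieces are centred on the horizontal centroidal axis, so I = ΣĪ (holes subtracted) = 1.723 in⁴.

I_xx ≈ 1.72 in⁴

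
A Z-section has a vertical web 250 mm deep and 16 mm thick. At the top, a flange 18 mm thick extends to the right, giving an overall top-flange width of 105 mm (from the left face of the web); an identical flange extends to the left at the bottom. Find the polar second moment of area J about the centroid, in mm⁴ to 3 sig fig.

Decompose the section into non-overlapping parts with the origin at the bottom-left of its bounding rectangle.
Web: 16 × 250, A = 4 000 mm², y = 125 mm, Ī = 20 833 333 mm⁴.
Top flange (beyond web): 89 × 18, A = 1 602 mm², y = 241 mm, Ī = 43 254 mm⁴.
Bottom flange (beyond web): 89 × 18, A = 1 602 mm², y = 9 mm, Ī = 43 254 mm⁴.
Centroid: ȳ = ΣA·y / ΣA = 125 mm.
Transfer each piece to the centroidal x-axis using Ī + A·d² with d = y − 125:
  web: d = 0 mm → contributes +20 833 333 mm⁴
  top flange (beyond web): d = 116 mm → contributes +21 599 766 mm⁴
  bottom flange (beyond web): d = -116 mm → contributes +21 599 766 mm⁴
Total I = 64 032 865 mm⁴.
For the y-axis: x̄ = 97 mm.
Repeating about the centroidal y-axis gives I_y = 11 031 265 mm⁴.
Polar second moment: J = I_x + I_y = 75 064 131 mm⁴.

J ≈ 7.51 × 10⁷ mm⁴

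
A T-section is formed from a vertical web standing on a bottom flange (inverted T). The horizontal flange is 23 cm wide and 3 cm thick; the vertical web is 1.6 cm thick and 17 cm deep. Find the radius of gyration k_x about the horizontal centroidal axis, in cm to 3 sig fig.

Treat the section as a set of non-overlapping primitives; coordinates are from the bounding-box lower-left.
Flange: 23 × 3, A = 69 cm², y = 1.5 cm, Ī = 51.75 cm⁴.
Web: 1.6 × 17, A = 27.2 cm², y = 11.5 cm, Ī = 655.07 cm⁴.
Centroid: ȳ = ΣA·y / ΣA = 4.3274 cm.
Transfer each piece to the horizontal centroidal axis using Ī + A·d² with d = y − 4.3274:
  flange: d = -2.8274 cm → contributes +603.37 cm⁴
  web: d = 7.1726 cm → contributes +2054.4 cm⁴
Total I = 2657.8 cm⁴.
Radius of gyration: k = √(I/A) = √(2657.8 / 96.2) = 5.2562 cm.

k_x ≈ 5.26 cm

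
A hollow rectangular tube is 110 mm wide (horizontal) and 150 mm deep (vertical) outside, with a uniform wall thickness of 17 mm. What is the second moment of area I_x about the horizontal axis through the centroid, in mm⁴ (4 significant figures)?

I_x ≈ 2.105 × 10⁷ mm⁴

Break the section into simple shapes (no overlaps), measuring from the bottom-left corner of the bounding box.
Outer rectangle: 110 × 150, A = 16 500 mm², y = 75 mm, Ī = 30 937 500 mm⁴.
Inner void (subtracted): 76 × 116, A = 8 816 mm², y = 75 mm, Ī = 9 885 675 mm⁴.
By symmetry the centroid is at mid-height, ȳ = 75 mm.
All pieces are centred on the horizontal axis through the centroid, so I = ΣĪ (holes subtracted) = 21 051 825 mm⁴.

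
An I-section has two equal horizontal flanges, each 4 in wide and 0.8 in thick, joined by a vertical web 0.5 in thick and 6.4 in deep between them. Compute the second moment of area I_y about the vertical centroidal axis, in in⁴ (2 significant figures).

I_y ≈ 8.6 in⁴

Decompose the section into non-overlapping parts with the origin at the bottom-left of its bounding rectangle.
Bottom flange: 4 × 0.8, A = 3.2 in², x = 2 in, Ī = 4.267 in⁴.
Web: 0.5 × 6.4, A = 3.2 in², x = 2 in, Ī = 0.06667 in⁴.
Top flange: 4 × 0.8, A = 3.2 in², x = 2 in, Ī = 4.267 in⁴.
By symmetry the centroid is at mid-width, x̄ = 2 in.
All pieces are centred on the vertical centroidal axis, so I = ΣĪ = 8.6 in⁴.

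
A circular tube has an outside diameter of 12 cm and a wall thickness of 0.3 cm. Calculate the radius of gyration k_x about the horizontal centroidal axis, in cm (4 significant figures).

Split into non-overlapping primitives; take the origin at the lower-left of the bounding box.
Outer circle: ⌀12, A = 113.097 cm², y = 6 cm, Ī = 1017.88 cm⁴.
Bore (subtracted): ⌀11.4, A = 102.07 cm², y = 6 cm, Ī = 829.066 cm⁴.
By symmetry the centroid is at mid-height, ȳ = 6 cm.
All pieces are centred on the horizontal centroidal axis, so I = ΣĪ (holes subtracted) = 188.81 cm⁴.
Radius of gyration: k = √(I/A) = √(188.81 / 11.027) = 4.13793 cm.

k_x ≈ 4.138 cm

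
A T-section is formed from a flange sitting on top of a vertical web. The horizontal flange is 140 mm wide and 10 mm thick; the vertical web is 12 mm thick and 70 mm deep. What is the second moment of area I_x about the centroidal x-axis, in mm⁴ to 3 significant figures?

Decompose the section into non-overlapping parts with the origin at the bottom-left of its bounding rectangle.
Flange: 140 × 10, A = 1 400 mm², y = 75 mm, Ī = 11 667 mm⁴.
Web: 12 × 70, A = 840 mm², y = 35 mm, Ī = 343 000 mm⁴.
Centroid: ȳ = ΣA·y / ΣA = 60 mm.
Transfer each piece to the centroidal x-axis using Ī + A·d² with d = y − 60:
  flange: d = 15 mm → contributes +326 667 mm⁴
  web: d = -25 mm → contributes +868 000 mm⁴
Total I = 1 194 667 mm⁴.

I_x ≈ 1.19 × 10⁶ mm⁴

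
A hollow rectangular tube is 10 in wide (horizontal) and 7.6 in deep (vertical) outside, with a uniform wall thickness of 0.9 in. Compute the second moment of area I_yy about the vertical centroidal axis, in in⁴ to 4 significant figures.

Treat the section as a set of non-overlapping primitives; coordinates are from the bounding-box lower-left.
Outer rectangle: 10 × 7.6, A = 76 in², x = 5 in, Ī = 633.333 in⁴.
Inner void (subtracted): 8.2 × 5.8, A = 47.56 in², x = 5 in, Ī = 266.495 in⁴.
By symmetry the centroid is at mid-width, x̄ = 5 in.
All pieces are centred on the vertical centroidal axis, so I = ΣĪ (holes subtracted) = 366.839 in⁴.

I_yy ≈ 366.8 in⁴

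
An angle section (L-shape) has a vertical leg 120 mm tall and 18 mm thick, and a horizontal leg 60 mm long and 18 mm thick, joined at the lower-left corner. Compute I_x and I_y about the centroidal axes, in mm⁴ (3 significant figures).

I_x ≈ 4.07 × 10⁶ mm⁴, I_y ≈ 6.73 × 10⁵ mm⁴

Decompose the section into non-overlapping parts with the origin at the bottom-left of its bounding rectangle.
Vertical leg: 18 × 120, A = 2 160 mm², y = 60 mm, Ī = 2 592 000 mm⁴.
Horizontal leg (remainder): 42 × 18, A = 756 mm², y = 9 mm, Ī = 20 412 mm⁴.
Centroid: ȳ = ΣA·y / ΣA = 46.778 mm.
Transfer each piece to the centroidal x-axis using Ī + A·d² with d = y − 46.778:
  vertical leg: d = 13.222 mm → contributes +2 969 627 mm⁴
  horizontal leg (remainder): d = -37.778 mm → contributes +1 099 345 mm⁴
Total I = 4 068 972 mm⁴.
For the y-axis: x̄ = 16.778 mm.
Repeating about the centroidal y-axis gives I_y = 673 452 mm⁴.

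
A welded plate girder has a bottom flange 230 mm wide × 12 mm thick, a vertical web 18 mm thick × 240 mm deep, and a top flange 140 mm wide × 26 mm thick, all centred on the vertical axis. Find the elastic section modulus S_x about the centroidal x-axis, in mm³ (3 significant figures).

S_x ≈ 8.81 × 10⁵ mm³

Split into non-overlapping primitives; take the origin at the lower-left of the bounding box.
Bottom plate: 230 × 12, A = 2 760 mm², y = 6 mm, Ī = 33 120 mm⁴.
Web plate: 18 × 240, A = 4 320 mm², y = 132 mm, Ī = 20 736 000 mm⁴.
Top plate: 140 × 26, A = 3 640 mm², y = 265 mm, Ī = 205 053 mm⁴.
Centroid: ȳ = ΣA·y / ΣA = 144.72 mm.
Transfer each piece to the centroidal x-axis using Ī + A·d² with d = y − 144.72:
  bottom plate: d = -138.72 mm → contributes +53 144 572 mm⁴
  web plate: d = -12.72 mm → contributes +21 434 985 mm⁴
  top plate: d = 120.28 mm → contributes +52 865 816 mm⁴
Total I = 127 445 374 mm⁴.
Extreme fibre distance c = 144.72 mm; S = I/c = 880 633 mm³.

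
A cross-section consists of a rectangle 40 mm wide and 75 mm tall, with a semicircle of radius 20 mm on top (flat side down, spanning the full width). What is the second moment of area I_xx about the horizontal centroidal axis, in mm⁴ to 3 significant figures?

Break the section into simple shapes (no overlaps), measuring from the bottom-left corner of the bounding box.
Rectangular body: 40 × 75, A = 3 000 mm², y = 37.5 mm, Ī = 1 406 250 mm⁴.
Semicircular cap: semicircle r = 20, A = 628.32 mm², y = 83.488 mm, Ī = 17 561 mm⁴.
Centroid: ȳ = ΣA·y / ΣA = 45.464 mm.
Transfer each piece to the horizontal centroidal axis using Ī + A·d² with d = y − 45.464:
  rectangular body: d = -7.9638 mm → contributes +1 596 517 mm⁴
  semicircular cap: d = 38.024 mm → contributes +926 021 mm⁴
Total I = 2 522 538 mm⁴.

I_xx ≈ 2.52 × 10⁶ mm⁴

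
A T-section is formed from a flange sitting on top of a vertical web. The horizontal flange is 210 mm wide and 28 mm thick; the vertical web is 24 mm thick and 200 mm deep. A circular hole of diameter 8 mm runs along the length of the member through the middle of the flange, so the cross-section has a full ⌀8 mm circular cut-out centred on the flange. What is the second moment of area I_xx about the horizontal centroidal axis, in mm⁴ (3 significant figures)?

Split into non-overlapping primitives; take the origin at the lower-left of the bounding box.
Flange: 210 × 28, A = 5 880 mm², y = 214 mm, Ī = 384 160 mm⁴.
Web: 24 × 200, A = 4 800 mm², y = 100 mm, Ī = 16 000 000 mm⁴.
Hole (subtracted): ⌀8, A = 50.265 mm², y = 214 mm, Ī = 201.06 mm⁴.
Centroid: ȳ = ΣA·y / ΣA = 162.52 mm.
Transfer each piece to the horizontal centroidal axis using Ī + A·d² with d = y − 162.52:
  flange: d = 51.478 mm → contributes +15 966 213 mm⁴
  web: d = -62.522 mm → contributes +34 763 060 mm⁴
  hole: d = 51.478 mm → contributes −133 405 mm⁴
Total I = 50 595 867 mm⁴.

I_xx ≈ 5.06 × 10⁷ mm⁴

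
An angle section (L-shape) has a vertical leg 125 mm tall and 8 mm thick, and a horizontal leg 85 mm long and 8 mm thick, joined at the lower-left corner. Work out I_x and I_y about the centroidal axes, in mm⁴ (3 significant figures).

I_x ≈ 2.61 × 10⁶ mm⁴, I_y ≈ 9.98 × 10⁵ mm⁴

Break the section into simple shapes (no overlaps), measuring from the bottom-left corner of the bounding box.
Vertical leg: 8 × 125, A = 1 000 mm², y = 62.5 mm, Ī = 1 302 083 mm⁴.
Horizontal leg (remainder): 77 × 8, A = 616 mm², y = 4 mm, Ī = 3285.3 mm⁴.
Centroid: ȳ = ΣA·y / ΣA = 40.2 mm.
Transfer each piece to the centroidal x-axis using Ī + A·d² with d = y − 40.2:
  vertical leg: d = 22.3 mm → contributes +1 799 351 mm⁴
  horizontal leg (remainder): d = -36.2 mm → contributes +810 538 mm⁴
Total I = 2 609 890 mm⁴.
For the y-axis: x̄ = 20.2 mm.
Repeating about the centroidal y-axis gives I_y = 998 210 mm⁴.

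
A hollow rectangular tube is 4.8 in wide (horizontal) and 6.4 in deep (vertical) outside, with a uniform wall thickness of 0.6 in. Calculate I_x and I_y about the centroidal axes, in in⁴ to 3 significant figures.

I_x ≈ 62.7 in⁴, I_y ≈ 38.8 in⁴

Split into non-overlapping primitives; take the origin at the lower-left of the bounding box.
Outer rectangle: 4.8 × 6.4, A = 30.72 in², y = 3.2 in, Ī = 104.86 in⁴.
Inner void (subtracted): 3.6 × 5.2, A = 18.72 in², y = 3.2 in, Ī = 42.182 in⁴.
By symmetry the centroid is at mid-height, ȳ = 3.2 in.
All pieces are centred on the centroidal x-axis, so I = ΣĪ (holes subtracted) = 62.675 in⁴.
Repeating about the centroidal y-axis gives I_y = 38.765 in⁴.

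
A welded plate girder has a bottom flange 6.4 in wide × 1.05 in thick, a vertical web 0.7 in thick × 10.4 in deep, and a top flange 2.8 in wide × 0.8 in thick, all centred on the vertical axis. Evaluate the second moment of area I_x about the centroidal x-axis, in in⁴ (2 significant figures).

Break the section into simple shapes (no overlaps), measuring from the bottom-left corner of the bounding box.
Bottom plate: 6.4 × 1.05, A = 6.72 in², y = 0.525 in, Ī = 0.6174 in⁴.
Web plate: 0.7 × 10.4, A = 7.28 in², y = 6.25 in, Ī = 65.62 in⁴.
Top plate: 2.8 × 0.8, A = 2.24 in², y = 11.85 in, Ī = 0.1195 in⁴.
Centroid: ȳ = ΣA·y / ΣA = 4.653 in.
Transfer each piece to the centroidal x-axis using Ī + A·d² with d = y − 4.653:
  bottom plate: d = -4.128 in → contributes +115.2 in⁴
  web plate: d = 1.597 in → contributes +84.17 in⁴
  top plate: d = 7.197 in → contributes +116.1 in⁴
Total I = 315.5 in⁴.

I_x ≈ 320 in⁴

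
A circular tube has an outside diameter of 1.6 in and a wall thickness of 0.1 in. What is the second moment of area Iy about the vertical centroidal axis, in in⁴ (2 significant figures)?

Split into non-overlapping primitives; take the origin at the lower-left of the bounding box.
Outer circle: ⌀1.6, A = 2.011 in², x = 0.8 in, Ī = 0.3217 in⁴.
Bore (subtracted): ⌀1.4, A = 1.539 in², x = 0.8 in, Ī = 0.1886 in⁴.
By symmetry the centroid is at mid-width, x̄ = 0.8 in.
All pieces are centred on the vertical centroidal axis, so I = ΣĪ (holes subtracted) = 0.1331 in⁴.

Iy ≈ 0.13 in⁴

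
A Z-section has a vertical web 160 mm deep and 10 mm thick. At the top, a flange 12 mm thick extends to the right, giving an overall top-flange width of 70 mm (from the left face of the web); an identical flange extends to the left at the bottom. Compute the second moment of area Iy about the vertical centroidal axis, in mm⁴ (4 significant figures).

Decompose the section into non-overlapping parts with the origin at the bottom-left of its bounding rectangle.
Web: 10 × 160, A = 1 600 mm², x = 65 mm, Ī = 13333.3 mm⁴.
Top flange (beyond web): 60 × 12, A = 720 mm², x = 100 mm, Ī = 216 000 mm⁴.
Bottom flange (beyond web): 60 × 12, A = 720 mm², x = 30 mm, Ī = 216 000 mm⁴.
Centroid: x̄ = ΣA·x / ΣA = 65 mm.
Transfer each piece to the vertical centroidal axis using Ī + A·d² with d = x − 65:
  web: d = 0 mm → contributes +13333.3 mm⁴
  top flange (beyond web): d = 35 mm → contributes +1 098 000 mm⁴
  bottom flange (beyond web): d = -35 mm → contributes +1 098 000 mm⁴
Total I = 2 209 333 mm⁴.

Iy ≈ 2.209 × 10⁶ mm⁴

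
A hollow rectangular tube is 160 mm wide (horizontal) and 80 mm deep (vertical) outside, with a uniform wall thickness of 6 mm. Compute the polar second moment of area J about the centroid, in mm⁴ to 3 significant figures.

Break the section into simple shapes (no overlaps), measuring from the bottom-left corner of the bounding box.
Outer rectangle: 160 × 80, A = 12 800 mm², y = 40 mm, Ī = 6 826 667 mm⁴.
Inner void (subtracted): 148 × 68, A = 10 064 mm², y = 40 mm, Ī = 3 877 995 mm⁴.
By symmetry the centroid is at mid-height, ȳ = 40 mm.
All pieces are centred on the centroidal x-axis, so I = ΣĪ (holes subtracted) = 2 948 672 mm⁴.
Repeating about the centroidal y-axis gives I_y = 8 936 512 mm⁴.
Polar second moment: J = I_x + I_y = 11 885 184 mm⁴.

J ≈ 1.19 × 10⁷ mm⁴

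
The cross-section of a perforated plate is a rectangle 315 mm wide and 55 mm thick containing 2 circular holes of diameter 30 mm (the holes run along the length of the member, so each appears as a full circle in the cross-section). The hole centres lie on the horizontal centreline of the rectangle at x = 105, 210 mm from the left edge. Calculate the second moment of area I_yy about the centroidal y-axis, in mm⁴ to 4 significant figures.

I_yy ≈ 1.393 × 10⁸ mm⁴

Split into non-overlapping primitives; take the origin at the lower-left of the bounding box.
Plate: 315 × 55, A = 17 325 mm², x = 157.5 mm, Ī = 143 256 094 mm⁴.
Hole 1 (subtracted): ⌀30, A = 706.858 mm², x = 105 mm, Ī = 39760.8 mm⁴.
Hole 2 (subtracted): ⌀30, A = 706.858 mm², x = 210 mm, Ī = 39760.8 mm⁴.
By symmetry the centroid is at mid-width, x̄ = 157.5 mm.
Transfer each piece to the centroidal y-axis using Ī + A·d² with d = x − 157.5:
  plate: d = 0 mm → contributes +143 256 094 mm⁴
  hole 1: d = -52.5 mm → contributes −1 988 039 mm⁴
  hole 2: d = 52.5 mm → contributes −1 988 039 mm⁴
Total I = 139 280 016 mm⁴.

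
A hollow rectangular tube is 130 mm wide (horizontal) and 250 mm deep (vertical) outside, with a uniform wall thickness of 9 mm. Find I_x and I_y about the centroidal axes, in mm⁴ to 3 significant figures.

I_x ≈ 5.27 × 10⁷ mm⁴, I_y ≈ 1.86 × 10⁷ mm⁴

Treat the section as a set of non-overlapping primitives; coordinates are from the bounding-box lower-left.
Outer rectangle: 130 × 250, A = 32 500 mm², y = 125 mm, Ī = 169 270 833 mm⁴.
Inner void (subtracted): 112 × 232, A = 25 984 mm², y = 125 mm, Ī = 116 546 901 mm⁴.
By symmetry the centroid is at mid-height, ȳ = 125 mm.
All pieces are centred on the centroidal x-axis, so I = ΣĪ (holes subtracted) = 52 723 932 mm⁴.
Repeating about the centroidal y-axis gives I_y = 18 608 892 mm⁴.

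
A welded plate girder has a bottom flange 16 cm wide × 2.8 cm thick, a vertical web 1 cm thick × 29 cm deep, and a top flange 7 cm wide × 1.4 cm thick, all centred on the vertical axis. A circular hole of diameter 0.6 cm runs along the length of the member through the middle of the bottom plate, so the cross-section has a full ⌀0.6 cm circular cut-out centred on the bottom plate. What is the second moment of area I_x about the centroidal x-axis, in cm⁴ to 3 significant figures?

I_x ≈ 1.18 × 10⁴ cm⁴

Break the section into simple shapes (no overlaps), measuring from the bottom-left corner of the bounding box.
Bottom plate: 16 × 2.8, A = 44.8 cm², y = 1.4 cm, Ī = 29.269 cm⁴.
Web plate: 1 × 29, A = 29 cm², y = 17.3 cm, Ī = 2032.4 cm⁴.
Top plate: 7 × 1.4, A = 9.8 cm², y = 32.5 cm, Ī = 1.6007 cm⁴.
Hole (subtracted): ⌀0.6, A = 0.28274 cm², y = 1.4 cm, Ī = 0.0063617 cm⁴.
Centroid: ȳ = ΣA·y / ΣA = 10.592 cm.
Transfer each piece to the centroidal x-axis using Ī + A·d² with d = y − 10.592:
  bottom plate: d = -9.1923 cm → contributes +3814.8 cm⁴
  web plate: d = 6.7077 cm → contributes +3337.2 cm⁴
  top plate: d = 21.908 cm → contributes +4705.1 cm⁴
  hole: d = -9.1923 cm → contributes −23.898 cm⁴
Total I = 11 833 cm⁴.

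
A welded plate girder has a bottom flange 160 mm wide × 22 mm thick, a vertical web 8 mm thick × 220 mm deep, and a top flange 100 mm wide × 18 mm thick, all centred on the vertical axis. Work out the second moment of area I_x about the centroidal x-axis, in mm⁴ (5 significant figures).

Decompose the section into non-overlapping parts with the origin at the bottom-left of its bounding rectangle.
Bottom plate: 160 × 22, A = 3 520 mm², y = 11 mm, Ī = 141973.3 mm⁴.
Web plate: 8 × 220, A = 1 760 mm², y = 132 mm, Ī = 7 098 667 mm⁴.
Top plate: 100 × 18, A = 1 800 mm², y = 251 mm, Ī = 48 600 mm⁴.
Centroid: ȳ = ΣA·y / ΣA = 102.096 mm.
Transfer each piece to the centroidal x-axis using Ī + A·d² with d = y − 102.096:
  bottom plate: d = -91.09605 mm → contributes +29 352 656 mm⁴
  web plate: d = 29.90395 mm → contributes +8 672 541 mm⁴
  top plate: d = 148.904 mm → contributes +39 958 898 mm⁴
Total I = 77 984 095 mm⁴.

I_x ≈ 7.7984 × 10⁷ mm⁴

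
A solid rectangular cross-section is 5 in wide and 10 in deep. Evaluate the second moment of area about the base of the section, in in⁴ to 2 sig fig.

I_base ≈ 1700 in⁴

The section: 5 × 10, A = 50 in², y = 5 in, Ī = 416.7 in⁴.
Transfer it to the bottom edge using Ī + A·d² with d = y − 0:
  the section: d = 5 in → contributes +1 667 in⁴
Total I = 1 667 in⁴.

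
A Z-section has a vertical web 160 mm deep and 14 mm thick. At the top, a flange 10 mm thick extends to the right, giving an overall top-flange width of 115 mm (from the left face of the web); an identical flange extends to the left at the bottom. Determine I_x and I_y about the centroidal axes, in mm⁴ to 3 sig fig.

Decompose the section into non-overlapping parts with the origin at the bottom-left of its bounding rectangle.
Web: 14 × 160, A = 2 240 mm², y = 80 mm, Ī = 4 778 667 mm⁴.
Top flange (beyond web): 101 × 10, A = 1 010 mm², y = 155 mm, Ī = 8416.7 mm⁴.
Bottom flange (beyond web): 101 × 10, A = 1 010 mm², y = 5 mm, Ī = 8416.7 mm⁴.
Centroid: ȳ = ΣA·y / ΣA = 80 mm.
Transfer each piece to the centroidal x-axis using Ī + A·d² with d = y − 80:
  web: d = 0 mm → contributes +4 778 667 mm⁴
  top flange (beyond web): d = 75 mm → contributes +5 689 667 mm⁴
  bottom flange (beyond web): d = -75 mm → contributes +5 689 667 mm⁴
Total I = 16 158 000 mm⁴.
For the y-axis: x̄ = 108 mm.
Repeating about the centroidal y-axis gives I_y = 8 432 380 mm⁴.

I_x ≈ 1.62 × 10⁷ mm⁴, I_y ≈ 8.43 × 10⁶ mm⁴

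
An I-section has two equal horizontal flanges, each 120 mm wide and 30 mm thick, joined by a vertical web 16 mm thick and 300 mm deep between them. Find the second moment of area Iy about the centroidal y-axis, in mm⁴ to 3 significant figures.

Iy ≈ 8.74 × 10⁶ mm⁴

Decompose the section into non-overlapping parts with the origin at the bottom-left of its bounding rectangle.
Bottom flange: 120 × 30, A = 3 600 mm², x = 60 mm, Ī = 4 320 000 mm⁴.
Web: 16 × 300, A = 4 800 mm², x = 60 mm, Ī = 102 400 mm⁴.
Top flange: 120 × 30, A = 3 600 mm², x = 60 mm, Ī = 4 320 000 mm⁴.
By symmetry the centroid is at mid-width, x̄ = 60 mm.
All pieces are centred on the centroidal y-axis, so I = ΣĪ = 8 742 400 mm⁴.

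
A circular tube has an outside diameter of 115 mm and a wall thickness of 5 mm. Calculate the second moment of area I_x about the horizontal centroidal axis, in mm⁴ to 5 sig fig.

Treat the section as a set of non-overlapping primitives; coordinates are from the bounding-box lower-left.
Outer circle: ⌀115, A = 10386.89 mm², y = 57.5 mm, Ī = 8 585 414 mm⁴.
Bore (subtracted): ⌀105, A = 8659.015 mm², y = 57.5 mm, Ī = 5 966 602 mm⁴.
By symmetry the centroid is at mid-height, ȳ = 57.5 mm.
All pieces are centred on the horizontal centroidal axis, so I = ΣĪ (holes subtracted) = 2 618 812 mm⁴.

I_x ≈ 2.6188 × 10⁶ mm⁴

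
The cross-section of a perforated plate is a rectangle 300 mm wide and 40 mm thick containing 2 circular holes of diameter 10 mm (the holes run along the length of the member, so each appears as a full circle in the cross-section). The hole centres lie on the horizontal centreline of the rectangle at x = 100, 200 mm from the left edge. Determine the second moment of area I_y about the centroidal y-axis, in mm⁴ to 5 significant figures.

Split into non-overlapping primitives; take the origin at the lower-left of the bounding box.
Plate: 300 × 40, A = 12 000 mm², x = 150 mm, Ī = 90 000 000 mm⁴.
Hole 1 (subtracted): ⌀10, A = 78.53982 mm², x = 100 mm, Ī = 490.8739 mm⁴.
Hole 2 (subtracted): ⌀10, A = 78.53982 mm², x = 200 mm, Ī = 490.8739 mm⁴.
By symmetry the centroid is at mid-width, x̄ = 150 mm.
Transfer each piece to the centroidal y-axis using Ī + A·d² with d = x − 150:
  plate: d = 0 mm → contributes +90 000 000 mm⁴
  hole 1: d = -50 mm → contributes −196840.4 mm⁴
  hole 2: d = 50 mm → contributes −196840.4 mm⁴
Total I = 89 606 319 mm⁴.

I_y ≈ 8.9606 × 10⁷ mm⁴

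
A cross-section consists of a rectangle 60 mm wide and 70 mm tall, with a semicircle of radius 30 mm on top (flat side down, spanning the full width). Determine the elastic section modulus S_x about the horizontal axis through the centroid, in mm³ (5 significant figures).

S_x ≈ 7.9535 × 10⁴ mm³

Decompose the section into non-overlapping parts with the origin at the bottom-left of its bounding rectangle.
Rectangular body: 60 × 70, A = 4 200 mm², y = 35 mm, Ī = 1 715 000 mm⁴.
Semicircular cap: semicircle r = 30, A = 1413.717 mm², y = 82.7324 mm, Ī = 88903.14 mm⁴.
Centroid: ȳ = ΣA·y / ΣA = 47.02057 mm.
Transfer each piece to the horizontal axis through the centroid using Ī + A·d² with d = y − 47.02057:
  rectangular body: d = -12.02057 mm → contributes +2 321 875 mm⁴
  semicircular cap: d = 35.71182 mm → contributes +1 891 865 mm⁴
Total I = 4 213 740 mm⁴.
Extreme fibre distance c = 52.97943 mm; S = I/c = 79535.4 mm³.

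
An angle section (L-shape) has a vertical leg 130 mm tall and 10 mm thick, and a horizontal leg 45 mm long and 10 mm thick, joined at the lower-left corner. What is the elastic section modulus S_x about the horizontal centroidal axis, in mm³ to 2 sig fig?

S_x ≈ 3.6 × 10⁴ mm³

Treat the section as a set of non-overlapping primitives; coordinates are from the bounding-box lower-left.
Vertical leg: 10 × 130, A = 1 300 mm², y = 65 mm, Ī = 1 830 833 mm⁴.
Horizontal leg (remainder): 35 × 10, A = 350 mm², y = 5 mm, Ī = 2 917 mm⁴.
Centroid: ȳ = ΣA·y / ΣA = 52.27 mm.
Transfer each piece to the horizontal centroidal axis using Ī + A·d² with d = y − 52.27:
  vertical leg: d = 12.73 mm → contributes +2 041 412 mm⁴
  horizontal leg (remainder): d = -47.27 mm → contributes +785 065 mm⁴
Total I = 2 826 477 mm⁴.
Extreme fibre distance c = 77.73 mm; S = I/c = 36 364 mm³.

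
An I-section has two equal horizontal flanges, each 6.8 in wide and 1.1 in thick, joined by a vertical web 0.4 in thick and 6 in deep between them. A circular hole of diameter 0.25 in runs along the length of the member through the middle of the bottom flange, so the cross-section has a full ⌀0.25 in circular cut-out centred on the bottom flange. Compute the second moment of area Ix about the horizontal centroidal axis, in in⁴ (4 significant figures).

Split into non-overlapping primitives; take the origin at the lower-left of the bounding box.
Bottom flange: 6.8 × 1.1, A = 7.48 in², y = 0.55 in, Ī = 0.754233 in⁴.
Web: 0.4 × 6, A = 2.4 in², y = 4.1 in, Ī = 7.2 in⁴.
Top flange: 6.8 × 1.1, A = 7.48 in², y = 7.65 in, Ī = 0.754233 in⁴.
Hole (subtracted): ⌀0.25, A = 0.0490874 in², y = 0.55 in, Ī = 0.000191748 in⁴.
Centroid: ȳ = ΣA·y / ΣA = 4.11007 in.
Transfer each piece to the horizontal centroidal axis using Ī + A·d² with d = y − 4.11007:
  bottom flange: d = -3.56007 in → contributes +95.5563 in⁴
  web: d = -0.0100665 in → contributes +7.20024 in⁴
  top flange: d = 3.53993 in → contributes +94.4871 in⁴
  hole: d = -3.56007 in → contributes −0.622329 in⁴
Total I = 196.621 in⁴.

Ix ≈ 196.6 in⁴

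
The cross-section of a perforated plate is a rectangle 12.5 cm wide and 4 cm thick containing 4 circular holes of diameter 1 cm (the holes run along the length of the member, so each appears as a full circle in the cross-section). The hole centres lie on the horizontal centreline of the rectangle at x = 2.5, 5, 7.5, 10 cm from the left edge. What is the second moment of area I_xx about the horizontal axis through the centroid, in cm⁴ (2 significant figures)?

Break the section into simple shapes (no overlaps), measuring from the bottom-left corner of the bounding box.
Plate: 12.5 × 4, A = 50 cm², y = 2 cm, Ī = 66.67 cm⁴.
Hole 1 (subtracted): ⌀1, A = 0.7854 cm², y = 2 cm, Ī = 0.04909 cm⁴.
Hole 2 (subtracted): ⌀1, A = 0.7854 cm², y = 2 cm, Ī = 0.04909 cm⁴.
Hole 3 (subtracted): ⌀1, A = 0.7854 cm², y = 2 cm, Ī = 0.04909 cm⁴.
Hole 4 (subtracted): ⌀1, A = 0.7854 cm², y = 2 cm, Ī = 0.04909 cm⁴.
By symmetry the centroid is at mid-height, ȳ = 2 cm.
All pieces are centred on the horizontal axis through the centroid, so I = ΣĪ (holes subtracted) = 66.47 cm⁴.

I_xx ≈ 66 cm⁴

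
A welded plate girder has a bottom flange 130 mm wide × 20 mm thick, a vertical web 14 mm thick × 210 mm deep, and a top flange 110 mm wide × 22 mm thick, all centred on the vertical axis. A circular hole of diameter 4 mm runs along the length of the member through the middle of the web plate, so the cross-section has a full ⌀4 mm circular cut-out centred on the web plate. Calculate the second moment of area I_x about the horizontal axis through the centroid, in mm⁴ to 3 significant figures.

I_x ≈ 7.79 × 10⁷ mm⁴

Decompose the section into non-overlapping parts with the origin at the bottom-left of its bounding rectangle.
Bottom plate: 130 × 20, A = 2 600 mm², y = 10 mm, Ī = 86 667 mm⁴.
Web plate: 14 × 210, A = 2 940 mm², y = 125 mm, Ī = 10 804 500 mm⁴.
Top plate: 110 × 22, A = 2 420 mm², y = 241 mm, Ī = 97 607 mm⁴.
Hole (subtracted): ⌀4, A = 12.566 mm², y = 125 mm, Ī = 12.566 mm⁴.
Centroid: ȳ = ΣA·y / ΣA = 122.7 mm.
Transfer each piece to the horizontal axis through the centroid using Ī + A·d² with d = y − 122.7:
  bottom plate: d = -112.7 mm → contributes +33 109 954 mm⁴
  web plate: d = 2.3001 mm → contributes +10 820 054 mm⁴
  top plate: d = 118.3 mm → contributes +33 965 305 mm⁴
  hole: d = 2.3001 mm → contributes −79.049 mm⁴
Total I = 77 895 235 mm⁴.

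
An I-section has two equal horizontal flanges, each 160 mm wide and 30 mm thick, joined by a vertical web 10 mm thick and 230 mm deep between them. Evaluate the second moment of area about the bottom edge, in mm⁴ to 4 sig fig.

I_base ≈ 4.233 × 10⁸ mm⁴

Break the section into simple shapes (no overlaps), measuring from the bottom-left corner of the bounding box.
Bottom flange: 160 × 30, A = 4 800 mm², y = 15 mm, Ī = 360 000 mm⁴.
Web: 10 × 230, A = 2 300 mm², y = 145 mm, Ī = 10 139 167 mm⁴.
Top flange: 160 × 30, A = 4 800 mm², y = 275 mm, Ī = 360 000 mm⁴.
Transfer each piece to the bottom edge using Ī + A·d² with d = y − 0:
  bottom flange: d = 15 mm → contributes +1 440 000 mm⁴
  web: d = 145 mm → contributes +58 496 667 mm⁴
  top flange: d = 275 mm → contributes +363 360 000 mm⁴
Total I = 423 296 667 mm⁴.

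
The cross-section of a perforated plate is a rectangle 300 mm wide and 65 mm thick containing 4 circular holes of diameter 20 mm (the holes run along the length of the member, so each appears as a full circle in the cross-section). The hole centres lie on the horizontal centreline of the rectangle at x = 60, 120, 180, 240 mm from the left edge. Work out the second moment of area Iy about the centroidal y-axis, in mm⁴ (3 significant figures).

Split into non-overlapping primitives; take the origin at the lower-left of the bounding box.
Plate: 300 × 65, A = 19 500 mm², x = 150 mm, Ī = 146 250 000 mm⁴.
Hole 1 (subtracted): ⌀20, A = 314.16 mm², x = 60 mm, Ī = 7 854 mm⁴.
Hole 2 (subtracted): ⌀20, A = 314.16 mm², x = 120 mm, Ī = 7 854 mm⁴.
Hole 3 (subtracted): ⌀20, A = 314.16 mm², x = 180 mm, Ī = 7 854 mm⁴.
Hole 4 (subtracted): ⌀20, A = 314.16 mm², x = 240 mm, Ī = 7 854 mm⁴.
By symmetry the centroid is at mid-width, x̄ = 150 mm.
Transfer each piece to the centroidal y-axis using Ī + A·d² with d = x − 150:
  plate: d = 0 mm → contributes +146 250 000 mm⁴
  hole 1: d = -90 mm → contributes −2 552 544 mm⁴
  hole 2: d = -30 mm → contributes −290 597 mm⁴
  hole 3: d = 30 mm → contributes −290 597 mm⁴
  hole 4: d = 90 mm → contributes −2 552 544 mm⁴
Total I = 140 563 717 mm⁴.

Iy ≈ 1.41 × 10⁸ mm⁴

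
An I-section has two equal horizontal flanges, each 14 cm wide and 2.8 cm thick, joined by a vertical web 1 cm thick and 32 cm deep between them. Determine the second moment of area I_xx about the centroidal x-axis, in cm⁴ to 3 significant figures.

I_xx ≈ 2.65 × 10⁴ cm⁴

Break the section into simple shapes (no overlaps), measuring from the bottom-left corner of the bounding box.
Bottom flange: 14 × 2.8, A = 39.2 cm², y = 1.4 cm, Ī = 25.611 cm⁴.
Web: 1 × 32, A = 32 cm², y = 18.8 cm, Ī = 2730.7 cm⁴.
Top flange: 14 × 2.8, A = 39.2 cm², y = 36.2 cm, Ī = 25.611 cm⁴.
By symmetry the centroid is at mid-height, ȳ = 18.8 cm.
Transfer each piece to the centroidal x-axis using Ī + A·d² with d = y − 18.8:
  bottom flange: d = -17.4 cm → contributes +11 894 cm⁴
  web: d = 0 cm → contributes +2730.7 cm⁴
  top flange: d = 17.4 cm → contributes +11 894 cm⁴
Total I = 26 518 cm⁴.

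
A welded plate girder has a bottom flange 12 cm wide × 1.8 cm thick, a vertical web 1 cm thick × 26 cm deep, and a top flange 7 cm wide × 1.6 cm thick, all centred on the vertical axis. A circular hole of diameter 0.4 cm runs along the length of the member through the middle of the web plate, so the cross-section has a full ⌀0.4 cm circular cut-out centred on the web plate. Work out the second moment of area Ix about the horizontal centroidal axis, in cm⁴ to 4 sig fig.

Ix ≈ 7417 cm⁴

Treat the section as a set of non-overlapping primitives; coordinates are from the bounding-box lower-left.
Bottom plate: 12 × 1.8, A = 21.6 cm², y = 0.9 cm, Ī = 5.832 cm⁴.
Web plate: 1 × 26, A = 26 cm², y = 14.8 cm, Ī = 1464.67 cm⁴.
Top plate: 7 × 1.6, A = 11.2 cm², y = 28.6 cm, Ī = 2.38933 cm⁴.
Hole (subtracted): ⌀0.4, A = 0.125664 cm², y = 14.8 cm, Ī = 0.00125664 cm⁴.
Centroid: ȳ = ΣA·y / ΣA = 12.3171 cm.
Transfer each piece to the horizontal centroidal axis using Ī + A·d² with d = y − 12.3171:
  bottom plate: d = -11.4171 cm → contributes +2821.42 cm⁴
  web plate: d = 2.48286 cm → contributes +1624.95 cm⁴
  top plate: d = 16.2829 cm → contributes +2971.86 cm⁴
  hole: d = 2.48286 cm → contributes −0.775921 cm⁴
Total I = 7417.45 cm⁴.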